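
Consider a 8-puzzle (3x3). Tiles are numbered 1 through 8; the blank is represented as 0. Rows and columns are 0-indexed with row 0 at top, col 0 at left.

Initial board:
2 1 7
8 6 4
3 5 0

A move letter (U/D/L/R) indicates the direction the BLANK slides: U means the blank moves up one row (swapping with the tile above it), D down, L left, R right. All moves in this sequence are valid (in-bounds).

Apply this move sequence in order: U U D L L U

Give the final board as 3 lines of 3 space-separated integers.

Answer: 0 1 7
2 8 6
3 5 4

Derivation:
After move 1 (U):
2 1 7
8 6 0
3 5 4

After move 2 (U):
2 1 0
8 6 7
3 5 4

After move 3 (D):
2 1 7
8 6 0
3 5 4

After move 4 (L):
2 1 7
8 0 6
3 5 4

After move 5 (L):
2 1 7
0 8 6
3 5 4

After move 6 (U):
0 1 7
2 8 6
3 5 4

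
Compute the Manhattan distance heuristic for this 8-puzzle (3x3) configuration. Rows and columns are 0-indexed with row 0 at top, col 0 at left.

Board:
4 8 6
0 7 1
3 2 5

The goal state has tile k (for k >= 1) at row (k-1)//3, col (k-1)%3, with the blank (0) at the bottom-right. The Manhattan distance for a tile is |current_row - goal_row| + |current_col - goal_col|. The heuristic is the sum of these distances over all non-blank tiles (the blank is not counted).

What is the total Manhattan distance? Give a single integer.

Tile 4: at (0,0), goal (1,0), distance |0-1|+|0-0| = 1
Tile 8: at (0,1), goal (2,1), distance |0-2|+|1-1| = 2
Tile 6: at (0,2), goal (1,2), distance |0-1|+|2-2| = 1
Tile 7: at (1,1), goal (2,0), distance |1-2|+|1-0| = 2
Tile 1: at (1,2), goal (0,0), distance |1-0|+|2-0| = 3
Tile 3: at (2,0), goal (0,2), distance |2-0|+|0-2| = 4
Tile 2: at (2,1), goal (0,1), distance |2-0|+|1-1| = 2
Tile 5: at (2,2), goal (1,1), distance |2-1|+|2-1| = 2
Sum: 1 + 2 + 1 + 2 + 3 + 4 + 2 + 2 = 17

Answer: 17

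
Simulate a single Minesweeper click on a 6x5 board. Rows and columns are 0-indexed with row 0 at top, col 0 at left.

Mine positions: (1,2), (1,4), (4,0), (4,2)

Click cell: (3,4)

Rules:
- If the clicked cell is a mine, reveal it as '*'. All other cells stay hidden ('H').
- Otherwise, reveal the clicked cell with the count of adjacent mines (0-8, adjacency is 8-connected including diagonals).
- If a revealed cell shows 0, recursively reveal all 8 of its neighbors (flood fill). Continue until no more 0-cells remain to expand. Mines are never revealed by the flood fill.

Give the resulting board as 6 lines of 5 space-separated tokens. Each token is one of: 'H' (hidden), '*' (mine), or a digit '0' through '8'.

H H H H H
H H H H H
H H H 2 1
H H H 1 0
H H H 1 0
H H H 1 0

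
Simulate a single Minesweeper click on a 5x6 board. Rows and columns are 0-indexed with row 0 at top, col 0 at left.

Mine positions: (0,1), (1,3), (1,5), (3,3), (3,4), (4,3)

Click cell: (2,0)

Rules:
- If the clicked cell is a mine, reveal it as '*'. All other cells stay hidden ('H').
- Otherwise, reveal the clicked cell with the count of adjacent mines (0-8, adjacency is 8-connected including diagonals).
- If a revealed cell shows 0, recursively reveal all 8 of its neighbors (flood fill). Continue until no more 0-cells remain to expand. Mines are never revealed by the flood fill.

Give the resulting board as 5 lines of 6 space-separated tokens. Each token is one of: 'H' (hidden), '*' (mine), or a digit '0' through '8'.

H H H H H H
1 1 2 H H H
0 0 2 H H H
0 0 2 H H H
0 0 2 H H H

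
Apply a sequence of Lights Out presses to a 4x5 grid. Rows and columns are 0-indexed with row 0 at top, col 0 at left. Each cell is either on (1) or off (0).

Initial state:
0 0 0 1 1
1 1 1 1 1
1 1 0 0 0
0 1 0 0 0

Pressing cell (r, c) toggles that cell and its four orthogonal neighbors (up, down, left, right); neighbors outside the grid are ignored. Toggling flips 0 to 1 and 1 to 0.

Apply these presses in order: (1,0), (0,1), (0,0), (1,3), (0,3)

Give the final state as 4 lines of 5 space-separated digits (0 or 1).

Answer: 1 0 0 1 0
1 1 0 1 0
0 1 0 1 0
0 1 0 0 0

Derivation:
After press 1 at (1,0):
1 0 0 1 1
0 0 1 1 1
0 1 0 0 0
0 1 0 0 0

After press 2 at (0,1):
0 1 1 1 1
0 1 1 1 1
0 1 0 0 0
0 1 0 0 0

After press 3 at (0,0):
1 0 1 1 1
1 1 1 1 1
0 1 0 0 0
0 1 0 0 0

After press 4 at (1,3):
1 0 1 0 1
1 1 0 0 0
0 1 0 1 0
0 1 0 0 0

After press 5 at (0,3):
1 0 0 1 0
1 1 0 1 0
0 1 0 1 0
0 1 0 0 0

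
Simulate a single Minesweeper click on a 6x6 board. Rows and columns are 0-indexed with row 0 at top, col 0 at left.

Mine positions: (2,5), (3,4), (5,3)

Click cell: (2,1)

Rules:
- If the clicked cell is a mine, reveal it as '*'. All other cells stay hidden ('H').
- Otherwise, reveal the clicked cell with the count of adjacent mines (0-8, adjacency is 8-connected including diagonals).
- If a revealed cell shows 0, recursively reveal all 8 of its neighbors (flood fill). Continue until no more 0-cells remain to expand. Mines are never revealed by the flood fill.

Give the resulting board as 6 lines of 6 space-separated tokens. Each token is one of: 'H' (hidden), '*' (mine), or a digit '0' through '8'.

0 0 0 0 0 0
0 0 0 0 1 1
0 0 0 1 2 H
0 0 0 1 H H
0 0 1 2 H H
0 0 1 H H H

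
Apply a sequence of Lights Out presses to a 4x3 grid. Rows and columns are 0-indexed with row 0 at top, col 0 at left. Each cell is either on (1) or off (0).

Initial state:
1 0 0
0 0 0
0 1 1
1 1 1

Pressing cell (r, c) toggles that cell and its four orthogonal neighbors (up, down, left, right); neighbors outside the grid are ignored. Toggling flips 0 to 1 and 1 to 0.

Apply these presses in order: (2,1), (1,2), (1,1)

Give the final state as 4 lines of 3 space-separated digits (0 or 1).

After press 1 at (2,1):
1 0 0
0 1 0
1 0 0
1 0 1

After press 2 at (1,2):
1 0 1
0 0 1
1 0 1
1 0 1

After press 3 at (1,1):
1 1 1
1 1 0
1 1 1
1 0 1

Answer: 1 1 1
1 1 0
1 1 1
1 0 1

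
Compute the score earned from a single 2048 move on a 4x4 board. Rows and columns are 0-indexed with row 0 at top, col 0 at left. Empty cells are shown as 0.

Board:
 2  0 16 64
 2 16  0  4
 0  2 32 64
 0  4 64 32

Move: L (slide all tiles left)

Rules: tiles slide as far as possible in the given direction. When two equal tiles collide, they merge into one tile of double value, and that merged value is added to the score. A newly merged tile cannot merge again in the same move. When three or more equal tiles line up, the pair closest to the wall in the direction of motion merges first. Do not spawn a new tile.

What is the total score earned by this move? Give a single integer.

Slide left:
row 0: [2, 0, 16, 64] -> [2, 16, 64, 0]  score +0 (running 0)
row 1: [2, 16, 0, 4] -> [2, 16, 4, 0]  score +0 (running 0)
row 2: [0, 2, 32, 64] -> [2, 32, 64, 0]  score +0 (running 0)
row 3: [0, 4, 64, 32] -> [4, 64, 32, 0]  score +0 (running 0)
Board after move:
 2 16 64  0
 2 16  4  0
 2 32 64  0
 4 64 32  0

Answer: 0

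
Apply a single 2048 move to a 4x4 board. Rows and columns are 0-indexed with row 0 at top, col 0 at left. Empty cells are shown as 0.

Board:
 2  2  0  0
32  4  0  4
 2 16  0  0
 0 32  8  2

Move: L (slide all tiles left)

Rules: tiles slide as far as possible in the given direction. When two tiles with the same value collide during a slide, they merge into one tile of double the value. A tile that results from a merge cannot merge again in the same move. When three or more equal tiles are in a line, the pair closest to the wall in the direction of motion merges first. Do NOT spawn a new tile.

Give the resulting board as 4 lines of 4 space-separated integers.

Answer:  4  0  0  0
32  8  0  0
 2 16  0  0
32  8  2  0

Derivation:
Slide left:
row 0: [2, 2, 0, 0] -> [4, 0, 0, 0]
row 1: [32, 4, 0, 4] -> [32, 8, 0, 0]
row 2: [2, 16, 0, 0] -> [2, 16, 0, 0]
row 3: [0, 32, 8, 2] -> [32, 8, 2, 0]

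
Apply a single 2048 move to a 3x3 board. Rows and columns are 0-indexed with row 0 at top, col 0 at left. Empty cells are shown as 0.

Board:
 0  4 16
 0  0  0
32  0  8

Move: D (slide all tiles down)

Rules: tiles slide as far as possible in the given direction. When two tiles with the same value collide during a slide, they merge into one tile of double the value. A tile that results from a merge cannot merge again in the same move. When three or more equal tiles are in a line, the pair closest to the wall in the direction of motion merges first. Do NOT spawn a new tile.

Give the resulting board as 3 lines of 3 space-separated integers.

Slide down:
col 0: [0, 0, 32] -> [0, 0, 32]
col 1: [4, 0, 0] -> [0, 0, 4]
col 2: [16, 0, 8] -> [0, 16, 8]

Answer:  0  0  0
 0  0 16
32  4  8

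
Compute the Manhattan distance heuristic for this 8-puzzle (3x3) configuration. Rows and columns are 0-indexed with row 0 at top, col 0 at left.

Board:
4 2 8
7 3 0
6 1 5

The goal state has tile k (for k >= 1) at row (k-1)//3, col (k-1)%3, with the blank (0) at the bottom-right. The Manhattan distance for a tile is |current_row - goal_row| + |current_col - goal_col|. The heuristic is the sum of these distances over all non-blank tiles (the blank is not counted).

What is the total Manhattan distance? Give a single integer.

Tile 4: at (0,0), goal (1,0), distance |0-1|+|0-0| = 1
Tile 2: at (0,1), goal (0,1), distance |0-0|+|1-1| = 0
Tile 8: at (0,2), goal (2,1), distance |0-2|+|2-1| = 3
Tile 7: at (1,0), goal (2,0), distance |1-2|+|0-0| = 1
Tile 3: at (1,1), goal (0,2), distance |1-0|+|1-2| = 2
Tile 6: at (2,0), goal (1,2), distance |2-1|+|0-2| = 3
Tile 1: at (2,1), goal (0,0), distance |2-0|+|1-0| = 3
Tile 5: at (2,2), goal (1,1), distance |2-1|+|2-1| = 2
Sum: 1 + 0 + 3 + 1 + 2 + 3 + 3 + 2 = 15

Answer: 15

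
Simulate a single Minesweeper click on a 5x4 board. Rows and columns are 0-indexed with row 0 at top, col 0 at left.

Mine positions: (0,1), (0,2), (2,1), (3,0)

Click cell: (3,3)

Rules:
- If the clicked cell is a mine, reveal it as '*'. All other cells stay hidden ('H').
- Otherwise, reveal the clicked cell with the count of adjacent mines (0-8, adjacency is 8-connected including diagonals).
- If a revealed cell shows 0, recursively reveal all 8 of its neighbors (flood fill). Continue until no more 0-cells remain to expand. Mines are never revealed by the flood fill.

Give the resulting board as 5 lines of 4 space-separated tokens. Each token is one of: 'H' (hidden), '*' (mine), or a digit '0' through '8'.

H H H H
H H 3 1
H H 1 0
H 2 1 0
H 1 0 0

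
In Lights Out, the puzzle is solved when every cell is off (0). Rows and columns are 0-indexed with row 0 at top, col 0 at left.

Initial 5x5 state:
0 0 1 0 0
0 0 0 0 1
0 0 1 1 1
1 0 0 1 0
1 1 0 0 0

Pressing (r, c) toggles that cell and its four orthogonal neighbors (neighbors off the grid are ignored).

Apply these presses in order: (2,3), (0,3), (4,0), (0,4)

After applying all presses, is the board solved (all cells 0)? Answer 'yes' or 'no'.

After press 1 at (2,3):
0 0 1 0 0
0 0 0 1 1
0 0 0 0 0
1 0 0 0 0
1 1 0 0 0

After press 2 at (0,3):
0 0 0 1 1
0 0 0 0 1
0 0 0 0 0
1 0 0 0 0
1 1 0 0 0

After press 3 at (4,0):
0 0 0 1 1
0 0 0 0 1
0 0 0 0 0
0 0 0 0 0
0 0 0 0 0

After press 4 at (0,4):
0 0 0 0 0
0 0 0 0 0
0 0 0 0 0
0 0 0 0 0
0 0 0 0 0

Lights still on: 0

Answer: yes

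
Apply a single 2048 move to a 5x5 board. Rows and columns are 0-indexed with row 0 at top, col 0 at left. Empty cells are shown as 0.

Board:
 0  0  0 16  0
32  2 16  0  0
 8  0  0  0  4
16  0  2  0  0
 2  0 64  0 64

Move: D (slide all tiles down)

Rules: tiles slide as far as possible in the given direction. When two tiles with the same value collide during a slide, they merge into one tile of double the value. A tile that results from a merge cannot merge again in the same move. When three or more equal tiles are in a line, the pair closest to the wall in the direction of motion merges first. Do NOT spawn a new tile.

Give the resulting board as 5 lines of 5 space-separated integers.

Slide down:
col 0: [0, 32, 8, 16, 2] -> [0, 32, 8, 16, 2]
col 1: [0, 2, 0, 0, 0] -> [0, 0, 0, 0, 2]
col 2: [0, 16, 0, 2, 64] -> [0, 0, 16, 2, 64]
col 3: [16, 0, 0, 0, 0] -> [0, 0, 0, 0, 16]
col 4: [0, 0, 4, 0, 64] -> [0, 0, 0, 4, 64]

Answer:  0  0  0  0  0
32  0  0  0  0
 8  0 16  0  0
16  0  2  0  4
 2  2 64 16 64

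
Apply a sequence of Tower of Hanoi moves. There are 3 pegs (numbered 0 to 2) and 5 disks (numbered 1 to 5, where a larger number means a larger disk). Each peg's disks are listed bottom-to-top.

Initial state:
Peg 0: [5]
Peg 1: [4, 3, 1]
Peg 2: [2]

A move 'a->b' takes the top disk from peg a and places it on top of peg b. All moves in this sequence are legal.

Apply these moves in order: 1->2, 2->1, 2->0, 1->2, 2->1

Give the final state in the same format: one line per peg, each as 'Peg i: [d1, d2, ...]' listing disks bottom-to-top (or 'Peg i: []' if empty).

After move 1 (1->2):
Peg 0: [5]
Peg 1: [4, 3]
Peg 2: [2, 1]

After move 2 (2->1):
Peg 0: [5]
Peg 1: [4, 3, 1]
Peg 2: [2]

After move 3 (2->0):
Peg 0: [5, 2]
Peg 1: [4, 3, 1]
Peg 2: []

After move 4 (1->2):
Peg 0: [5, 2]
Peg 1: [4, 3]
Peg 2: [1]

After move 5 (2->1):
Peg 0: [5, 2]
Peg 1: [4, 3, 1]
Peg 2: []

Answer: Peg 0: [5, 2]
Peg 1: [4, 3, 1]
Peg 2: []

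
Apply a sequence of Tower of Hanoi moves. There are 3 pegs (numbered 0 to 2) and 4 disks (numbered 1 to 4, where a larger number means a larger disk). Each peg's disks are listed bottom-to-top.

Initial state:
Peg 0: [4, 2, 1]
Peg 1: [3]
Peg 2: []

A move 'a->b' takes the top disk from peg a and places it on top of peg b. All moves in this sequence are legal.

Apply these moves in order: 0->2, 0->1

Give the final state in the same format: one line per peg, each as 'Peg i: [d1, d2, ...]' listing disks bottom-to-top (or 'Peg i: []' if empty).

Answer: Peg 0: [4]
Peg 1: [3, 2]
Peg 2: [1]

Derivation:
After move 1 (0->2):
Peg 0: [4, 2]
Peg 1: [3]
Peg 2: [1]

After move 2 (0->1):
Peg 0: [4]
Peg 1: [3, 2]
Peg 2: [1]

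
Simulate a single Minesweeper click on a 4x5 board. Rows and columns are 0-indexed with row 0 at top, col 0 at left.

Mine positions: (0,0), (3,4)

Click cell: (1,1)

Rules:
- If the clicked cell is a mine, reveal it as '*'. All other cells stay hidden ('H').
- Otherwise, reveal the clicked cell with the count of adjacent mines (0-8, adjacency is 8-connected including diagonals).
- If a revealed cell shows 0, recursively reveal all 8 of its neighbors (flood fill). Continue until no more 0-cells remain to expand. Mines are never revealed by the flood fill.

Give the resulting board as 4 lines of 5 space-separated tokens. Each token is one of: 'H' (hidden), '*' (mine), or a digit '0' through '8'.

H H H H H
H 1 H H H
H H H H H
H H H H H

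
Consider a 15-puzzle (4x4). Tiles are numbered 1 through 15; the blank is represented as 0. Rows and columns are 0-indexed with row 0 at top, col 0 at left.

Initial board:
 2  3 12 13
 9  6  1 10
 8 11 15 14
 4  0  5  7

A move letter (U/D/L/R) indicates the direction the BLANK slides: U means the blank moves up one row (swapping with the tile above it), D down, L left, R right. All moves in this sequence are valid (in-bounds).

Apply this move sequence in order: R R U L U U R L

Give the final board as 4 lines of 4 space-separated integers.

After move 1 (R):
 2  3 12 13
 9  6  1 10
 8 11 15 14
 4  5  0  7

After move 2 (R):
 2  3 12 13
 9  6  1 10
 8 11 15 14
 4  5  7  0

After move 3 (U):
 2  3 12 13
 9  6  1 10
 8 11 15  0
 4  5  7 14

After move 4 (L):
 2  3 12 13
 9  6  1 10
 8 11  0 15
 4  5  7 14

After move 5 (U):
 2  3 12 13
 9  6  0 10
 8 11  1 15
 4  5  7 14

After move 6 (U):
 2  3  0 13
 9  6 12 10
 8 11  1 15
 4  5  7 14

After move 7 (R):
 2  3 13  0
 9  6 12 10
 8 11  1 15
 4  5  7 14

After move 8 (L):
 2  3  0 13
 9  6 12 10
 8 11  1 15
 4  5  7 14

Answer:  2  3  0 13
 9  6 12 10
 8 11  1 15
 4  5  7 14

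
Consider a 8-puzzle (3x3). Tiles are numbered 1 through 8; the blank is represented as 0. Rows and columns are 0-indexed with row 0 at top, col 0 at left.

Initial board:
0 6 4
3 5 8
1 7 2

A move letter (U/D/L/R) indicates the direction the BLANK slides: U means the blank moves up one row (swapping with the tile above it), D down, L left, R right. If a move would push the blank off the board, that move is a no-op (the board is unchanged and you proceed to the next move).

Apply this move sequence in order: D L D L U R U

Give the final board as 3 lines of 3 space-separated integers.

After move 1 (D):
3 6 4
0 5 8
1 7 2

After move 2 (L):
3 6 4
0 5 8
1 7 2

After move 3 (D):
3 6 4
1 5 8
0 7 2

After move 4 (L):
3 6 4
1 5 8
0 7 2

After move 5 (U):
3 6 4
0 5 8
1 7 2

After move 6 (R):
3 6 4
5 0 8
1 7 2

After move 7 (U):
3 0 4
5 6 8
1 7 2

Answer: 3 0 4
5 6 8
1 7 2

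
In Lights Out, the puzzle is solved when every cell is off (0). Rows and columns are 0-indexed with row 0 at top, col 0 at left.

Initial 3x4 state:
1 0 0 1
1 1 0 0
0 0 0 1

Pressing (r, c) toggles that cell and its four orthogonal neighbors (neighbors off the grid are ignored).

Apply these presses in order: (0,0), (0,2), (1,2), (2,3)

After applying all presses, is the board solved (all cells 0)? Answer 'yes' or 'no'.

Answer: yes

Derivation:
After press 1 at (0,0):
0 1 0 1
0 1 0 0
0 0 0 1

After press 2 at (0,2):
0 0 1 0
0 1 1 0
0 0 0 1

After press 3 at (1,2):
0 0 0 0
0 0 0 1
0 0 1 1

After press 4 at (2,3):
0 0 0 0
0 0 0 0
0 0 0 0

Lights still on: 0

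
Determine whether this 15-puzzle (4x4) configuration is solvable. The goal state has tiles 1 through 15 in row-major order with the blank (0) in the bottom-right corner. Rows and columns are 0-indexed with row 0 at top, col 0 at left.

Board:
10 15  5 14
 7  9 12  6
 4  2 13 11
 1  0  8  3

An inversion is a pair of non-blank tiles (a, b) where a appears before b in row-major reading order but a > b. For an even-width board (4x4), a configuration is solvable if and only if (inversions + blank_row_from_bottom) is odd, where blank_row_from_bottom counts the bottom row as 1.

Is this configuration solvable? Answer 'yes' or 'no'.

Answer: no

Derivation:
Inversions: 71
Blank is in row 3 (0-indexed from top), which is row 1 counting from the bottom (bottom = 1).
71 + 1 = 72, which is even, so the puzzle is not solvable.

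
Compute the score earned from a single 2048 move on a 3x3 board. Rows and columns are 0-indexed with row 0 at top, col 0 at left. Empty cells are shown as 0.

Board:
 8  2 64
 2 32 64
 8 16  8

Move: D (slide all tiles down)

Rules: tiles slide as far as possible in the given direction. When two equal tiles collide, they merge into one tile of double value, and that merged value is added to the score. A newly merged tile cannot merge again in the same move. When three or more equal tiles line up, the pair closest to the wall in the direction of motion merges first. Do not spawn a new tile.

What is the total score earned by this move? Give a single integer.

Answer: 128

Derivation:
Slide down:
col 0: [8, 2, 8] -> [8, 2, 8]  score +0 (running 0)
col 1: [2, 32, 16] -> [2, 32, 16]  score +0 (running 0)
col 2: [64, 64, 8] -> [0, 128, 8]  score +128 (running 128)
Board after move:
  8   2   0
  2  32 128
  8  16   8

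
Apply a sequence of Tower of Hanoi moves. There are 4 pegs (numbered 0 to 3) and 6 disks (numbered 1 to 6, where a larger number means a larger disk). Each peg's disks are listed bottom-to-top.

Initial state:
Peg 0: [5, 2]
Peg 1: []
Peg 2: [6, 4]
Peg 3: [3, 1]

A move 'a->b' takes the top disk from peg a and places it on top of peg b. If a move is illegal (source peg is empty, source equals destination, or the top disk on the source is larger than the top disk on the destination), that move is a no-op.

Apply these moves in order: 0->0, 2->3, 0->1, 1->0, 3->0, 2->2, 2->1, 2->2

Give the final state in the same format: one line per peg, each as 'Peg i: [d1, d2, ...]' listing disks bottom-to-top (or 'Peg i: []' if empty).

After move 1 (0->0):
Peg 0: [5, 2]
Peg 1: []
Peg 2: [6, 4]
Peg 3: [3, 1]

After move 2 (2->3):
Peg 0: [5, 2]
Peg 1: []
Peg 2: [6, 4]
Peg 3: [3, 1]

After move 3 (0->1):
Peg 0: [5]
Peg 1: [2]
Peg 2: [6, 4]
Peg 3: [3, 1]

After move 4 (1->0):
Peg 0: [5, 2]
Peg 1: []
Peg 2: [6, 4]
Peg 3: [3, 1]

After move 5 (3->0):
Peg 0: [5, 2, 1]
Peg 1: []
Peg 2: [6, 4]
Peg 3: [3]

After move 6 (2->2):
Peg 0: [5, 2, 1]
Peg 1: []
Peg 2: [6, 4]
Peg 3: [3]

After move 7 (2->1):
Peg 0: [5, 2, 1]
Peg 1: [4]
Peg 2: [6]
Peg 3: [3]

After move 8 (2->2):
Peg 0: [5, 2, 1]
Peg 1: [4]
Peg 2: [6]
Peg 3: [3]

Answer: Peg 0: [5, 2, 1]
Peg 1: [4]
Peg 2: [6]
Peg 3: [3]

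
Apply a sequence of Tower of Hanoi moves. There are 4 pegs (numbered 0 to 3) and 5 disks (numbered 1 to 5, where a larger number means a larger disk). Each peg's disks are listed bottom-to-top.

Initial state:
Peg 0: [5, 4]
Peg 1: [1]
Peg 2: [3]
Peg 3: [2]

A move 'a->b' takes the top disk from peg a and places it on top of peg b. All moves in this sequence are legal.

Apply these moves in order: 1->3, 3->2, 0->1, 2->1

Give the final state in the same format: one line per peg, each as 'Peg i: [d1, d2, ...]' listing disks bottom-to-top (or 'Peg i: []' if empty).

Answer: Peg 0: [5]
Peg 1: [4, 1]
Peg 2: [3]
Peg 3: [2]

Derivation:
After move 1 (1->3):
Peg 0: [5, 4]
Peg 1: []
Peg 2: [3]
Peg 3: [2, 1]

After move 2 (3->2):
Peg 0: [5, 4]
Peg 1: []
Peg 2: [3, 1]
Peg 3: [2]

After move 3 (0->1):
Peg 0: [5]
Peg 1: [4]
Peg 2: [3, 1]
Peg 3: [2]

After move 4 (2->1):
Peg 0: [5]
Peg 1: [4, 1]
Peg 2: [3]
Peg 3: [2]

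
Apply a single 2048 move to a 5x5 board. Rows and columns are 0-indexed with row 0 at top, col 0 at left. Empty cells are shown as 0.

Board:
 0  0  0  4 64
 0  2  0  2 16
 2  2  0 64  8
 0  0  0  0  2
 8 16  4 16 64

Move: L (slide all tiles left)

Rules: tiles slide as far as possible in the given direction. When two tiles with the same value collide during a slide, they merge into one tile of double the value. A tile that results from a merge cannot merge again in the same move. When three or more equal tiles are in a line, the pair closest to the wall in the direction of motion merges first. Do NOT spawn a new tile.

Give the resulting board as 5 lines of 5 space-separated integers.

Slide left:
row 0: [0, 0, 0, 4, 64] -> [4, 64, 0, 0, 0]
row 1: [0, 2, 0, 2, 16] -> [4, 16, 0, 0, 0]
row 2: [2, 2, 0, 64, 8] -> [4, 64, 8, 0, 0]
row 3: [0, 0, 0, 0, 2] -> [2, 0, 0, 0, 0]
row 4: [8, 16, 4, 16, 64] -> [8, 16, 4, 16, 64]

Answer:  4 64  0  0  0
 4 16  0  0  0
 4 64  8  0  0
 2  0  0  0  0
 8 16  4 16 64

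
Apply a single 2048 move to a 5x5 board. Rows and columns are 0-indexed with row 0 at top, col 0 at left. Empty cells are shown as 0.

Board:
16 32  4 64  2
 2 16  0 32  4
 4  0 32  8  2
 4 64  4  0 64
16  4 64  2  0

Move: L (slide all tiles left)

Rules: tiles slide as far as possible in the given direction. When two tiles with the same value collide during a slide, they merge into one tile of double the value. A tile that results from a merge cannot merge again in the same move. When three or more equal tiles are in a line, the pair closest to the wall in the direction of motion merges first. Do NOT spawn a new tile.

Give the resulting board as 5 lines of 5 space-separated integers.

Slide left:
row 0: [16, 32, 4, 64, 2] -> [16, 32, 4, 64, 2]
row 1: [2, 16, 0, 32, 4] -> [2, 16, 32, 4, 0]
row 2: [4, 0, 32, 8, 2] -> [4, 32, 8, 2, 0]
row 3: [4, 64, 4, 0, 64] -> [4, 64, 4, 64, 0]
row 4: [16, 4, 64, 2, 0] -> [16, 4, 64, 2, 0]

Answer: 16 32  4 64  2
 2 16 32  4  0
 4 32  8  2  0
 4 64  4 64  0
16  4 64  2  0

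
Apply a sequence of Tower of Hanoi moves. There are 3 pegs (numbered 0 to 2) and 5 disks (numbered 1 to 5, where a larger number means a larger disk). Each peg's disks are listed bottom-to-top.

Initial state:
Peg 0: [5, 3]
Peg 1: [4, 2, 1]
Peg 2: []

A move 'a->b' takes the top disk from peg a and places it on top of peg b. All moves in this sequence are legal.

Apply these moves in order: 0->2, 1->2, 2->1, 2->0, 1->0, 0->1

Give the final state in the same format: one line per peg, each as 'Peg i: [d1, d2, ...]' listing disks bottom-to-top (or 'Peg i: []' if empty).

Answer: Peg 0: [5, 3]
Peg 1: [4, 2, 1]
Peg 2: []

Derivation:
After move 1 (0->2):
Peg 0: [5]
Peg 1: [4, 2, 1]
Peg 2: [3]

After move 2 (1->2):
Peg 0: [5]
Peg 1: [4, 2]
Peg 2: [3, 1]

After move 3 (2->1):
Peg 0: [5]
Peg 1: [4, 2, 1]
Peg 2: [3]

After move 4 (2->0):
Peg 0: [5, 3]
Peg 1: [4, 2, 1]
Peg 2: []

After move 5 (1->0):
Peg 0: [5, 3, 1]
Peg 1: [4, 2]
Peg 2: []

After move 6 (0->1):
Peg 0: [5, 3]
Peg 1: [4, 2, 1]
Peg 2: []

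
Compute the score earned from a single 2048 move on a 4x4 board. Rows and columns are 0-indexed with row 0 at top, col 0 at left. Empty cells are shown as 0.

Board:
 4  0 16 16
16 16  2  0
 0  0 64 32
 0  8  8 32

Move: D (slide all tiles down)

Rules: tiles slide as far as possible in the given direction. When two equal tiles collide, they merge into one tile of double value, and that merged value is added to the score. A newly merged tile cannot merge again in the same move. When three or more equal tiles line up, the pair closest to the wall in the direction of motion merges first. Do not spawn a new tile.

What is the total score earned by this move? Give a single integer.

Slide down:
col 0: [4, 16, 0, 0] -> [0, 0, 4, 16]  score +0 (running 0)
col 1: [0, 16, 0, 8] -> [0, 0, 16, 8]  score +0 (running 0)
col 2: [16, 2, 64, 8] -> [16, 2, 64, 8]  score +0 (running 0)
col 3: [16, 0, 32, 32] -> [0, 0, 16, 64]  score +64 (running 64)
Board after move:
 0  0 16  0
 0  0  2  0
 4 16 64 16
16  8  8 64

Answer: 64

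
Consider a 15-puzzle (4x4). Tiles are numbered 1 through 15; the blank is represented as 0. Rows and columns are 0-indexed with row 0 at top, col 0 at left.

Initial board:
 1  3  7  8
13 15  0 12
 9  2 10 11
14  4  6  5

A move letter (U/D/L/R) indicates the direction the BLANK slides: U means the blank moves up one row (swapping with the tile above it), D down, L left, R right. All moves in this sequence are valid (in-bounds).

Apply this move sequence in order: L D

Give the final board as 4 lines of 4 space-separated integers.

After move 1 (L):
 1  3  7  8
13  0 15 12
 9  2 10 11
14  4  6  5

After move 2 (D):
 1  3  7  8
13  2 15 12
 9  0 10 11
14  4  6  5

Answer:  1  3  7  8
13  2 15 12
 9  0 10 11
14  4  6  5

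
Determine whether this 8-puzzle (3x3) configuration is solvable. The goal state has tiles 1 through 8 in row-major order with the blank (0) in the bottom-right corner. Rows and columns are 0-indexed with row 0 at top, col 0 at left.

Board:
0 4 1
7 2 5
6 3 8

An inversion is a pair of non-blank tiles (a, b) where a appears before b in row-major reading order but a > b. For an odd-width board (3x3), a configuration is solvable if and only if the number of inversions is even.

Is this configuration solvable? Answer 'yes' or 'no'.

Inversions (pairs i<j in row-major order where tile[i] > tile[j] > 0): 9
9 is odd, so the puzzle is not solvable.

Answer: no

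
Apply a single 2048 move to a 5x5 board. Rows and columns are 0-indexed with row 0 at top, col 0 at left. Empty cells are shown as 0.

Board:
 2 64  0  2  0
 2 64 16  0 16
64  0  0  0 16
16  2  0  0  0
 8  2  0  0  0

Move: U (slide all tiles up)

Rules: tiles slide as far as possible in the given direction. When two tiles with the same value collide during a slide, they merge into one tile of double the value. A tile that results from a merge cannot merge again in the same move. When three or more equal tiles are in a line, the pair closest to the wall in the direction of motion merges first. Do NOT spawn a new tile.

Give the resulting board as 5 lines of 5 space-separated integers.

Slide up:
col 0: [2, 2, 64, 16, 8] -> [4, 64, 16, 8, 0]
col 1: [64, 64, 0, 2, 2] -> [128, 4, 0, 0, 0]
col 2: [0, 16, 0, 0, 0] -> [16, 0, 0, 0, 0]
col 3: [2, 0, 0, 0, 0] -> [2, 0, 0, 0, 0]
col 4: [0, 16, 16, 0, 0] -> [32, 0, 0, 0, 0]

Answer:   4 128  16   2  32
 64   4   0   0   0
 16   0   0   0   0
  8   0   0   0   0
  0   0   0   0   0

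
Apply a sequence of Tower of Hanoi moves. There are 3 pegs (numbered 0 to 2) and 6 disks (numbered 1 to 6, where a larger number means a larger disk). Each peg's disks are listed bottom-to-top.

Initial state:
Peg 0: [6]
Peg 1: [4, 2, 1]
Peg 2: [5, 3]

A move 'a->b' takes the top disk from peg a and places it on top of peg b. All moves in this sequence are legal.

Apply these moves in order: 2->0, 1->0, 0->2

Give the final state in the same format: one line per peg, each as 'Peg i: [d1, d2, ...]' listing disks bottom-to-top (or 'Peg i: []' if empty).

Answer: Peg 0: [6, 3]
Peg 1: [4, 2]
Peg 2: [5, 1]

Derivation:
After move 1 (2->0):
Peg 0: [6, 3]
Peg 1: [4, 2, 1]
Peg 2: [5]

After move 2 (1->0):
Peg 0: [6, 3, 1]
Peg 1: [4, 2]
Peg 2: [5]

After move 3 (0->2):
Peg 0: [6, 3]
Peg 1: [4, 2]
Peg 2: [5, 1]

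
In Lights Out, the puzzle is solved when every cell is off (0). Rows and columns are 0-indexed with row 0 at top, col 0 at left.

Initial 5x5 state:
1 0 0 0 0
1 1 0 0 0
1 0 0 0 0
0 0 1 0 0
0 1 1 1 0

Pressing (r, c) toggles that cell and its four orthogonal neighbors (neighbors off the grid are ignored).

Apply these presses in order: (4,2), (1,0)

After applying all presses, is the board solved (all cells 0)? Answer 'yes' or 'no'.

After press 1 at (4,2):
1 0 0 0 0
1 1 0 0 0
1 0 0 0 0
0 0 0 0 0
0 0 0 0 0

After press 2 at (1,0):
0 0 0 0 0
0 0 0 0 0
0 0 0 0 0
0 0 0 0 0
0 0 0 0 0

Lights still on: 0

Answer: yes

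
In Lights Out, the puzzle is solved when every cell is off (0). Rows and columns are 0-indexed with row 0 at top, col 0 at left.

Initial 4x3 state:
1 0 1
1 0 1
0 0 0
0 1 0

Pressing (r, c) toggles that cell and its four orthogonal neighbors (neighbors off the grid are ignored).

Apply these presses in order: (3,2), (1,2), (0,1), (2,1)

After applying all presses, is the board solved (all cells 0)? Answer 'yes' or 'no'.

After press 1 at (3,2):
1 0 1
1 0 1
0 0 1
0 0 1

After press 2 at (1,2):
1 0 0
1 1 0
0 0 0
0 0 1

After press 3 at (0,1):
0 1 1
1 0 0
0 0 0
0 0 1

After press 4 at (2,1):
0 1 1
1 1 0
1 1 1
0 1 1

Lights still on: 9

Answer: no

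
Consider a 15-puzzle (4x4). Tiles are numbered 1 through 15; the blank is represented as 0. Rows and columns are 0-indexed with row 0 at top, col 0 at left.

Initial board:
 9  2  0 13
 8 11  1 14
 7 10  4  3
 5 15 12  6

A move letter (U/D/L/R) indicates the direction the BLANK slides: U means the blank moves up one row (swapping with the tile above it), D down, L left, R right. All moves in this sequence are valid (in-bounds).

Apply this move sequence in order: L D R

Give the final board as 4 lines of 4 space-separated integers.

After move 1 (L):
 9  0  2 13
 8 11  1 14
 7 10  4  3
 5 15 12  6

After move 2 (D):
 9 11  2 13
 8  0  1 14
 7 10  4  3
 5 15 12  6

After move 3 (R):
 9 11  2 13
 8  1  0 14
 7 10  4  3
 5 15 12  6

Answer:  9 11  2 13
 8  1  0 14
 7 10  4  3
 5 15 12  6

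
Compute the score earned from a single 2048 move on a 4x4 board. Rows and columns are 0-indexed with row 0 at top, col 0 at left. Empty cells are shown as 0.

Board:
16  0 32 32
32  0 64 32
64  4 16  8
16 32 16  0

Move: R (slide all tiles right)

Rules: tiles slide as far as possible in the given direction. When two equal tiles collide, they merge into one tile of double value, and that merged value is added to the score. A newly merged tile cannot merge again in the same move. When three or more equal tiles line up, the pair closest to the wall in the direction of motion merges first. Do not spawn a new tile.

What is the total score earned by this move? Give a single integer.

Slide right:
row 0: [16, 0, 32, 32] -> [0, 0, 16, 64]  score +64 (running 64)
row 1: [32, 0, 64, 32] -> [0, 32, 64, 32]  score +0 (running 64)
row 2: [64, 4, 16, 8] -> [64, 4, 16, 8]  score +0 (running 64)
row 3: [16, 32, 16, 0] -> [0, 16, 32, 16]  score +0 (running 64)
Board after move:
 0  0 16 64
 0 32 64 32
64  4 16  8
 0 16 32 16

Answer: 64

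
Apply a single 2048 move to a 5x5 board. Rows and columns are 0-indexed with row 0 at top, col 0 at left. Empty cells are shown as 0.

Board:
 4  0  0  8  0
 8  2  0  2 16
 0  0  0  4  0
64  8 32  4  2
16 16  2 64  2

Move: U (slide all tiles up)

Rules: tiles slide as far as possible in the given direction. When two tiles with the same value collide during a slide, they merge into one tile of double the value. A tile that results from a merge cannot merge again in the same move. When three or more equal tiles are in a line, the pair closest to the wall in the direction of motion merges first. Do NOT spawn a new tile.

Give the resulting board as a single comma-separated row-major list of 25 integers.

Slide up:
col 0: [4, 8, 0, 64, 16] -> [4, 8, 64, 16, 0]
col 1: [0, 2, 0, 8, 16] -> [2, 8, 16, 0, 0]
col 2: [0, 0, 0, 32, 2] -> [32, 2, 0, 0, 0]
col 3: [8, 2, 4, 4, 64] -> [8, 2, 8, 64, 0]
col 4: [0, 16, 0, 2, 2] -> [16, 4, 0, 0, 0]

Answer: 4, 2, 32, 8, 16, 8, 8, 2, 2, 4, 64, 16, 0, 8, 0, 16, 0, 0, 64, 0, 0, 0, 0, 0, 0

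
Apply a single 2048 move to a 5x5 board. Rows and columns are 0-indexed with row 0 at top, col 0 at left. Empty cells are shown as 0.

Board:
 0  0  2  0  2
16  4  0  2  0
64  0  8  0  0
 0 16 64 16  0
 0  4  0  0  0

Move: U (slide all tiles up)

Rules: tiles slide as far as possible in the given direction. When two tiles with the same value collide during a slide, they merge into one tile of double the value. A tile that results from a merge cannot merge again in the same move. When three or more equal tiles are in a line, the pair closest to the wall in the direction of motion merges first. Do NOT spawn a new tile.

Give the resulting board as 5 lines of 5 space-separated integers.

Answer: 16  4  2  2  2
64 16  8 16  0
 0  4 64  0  0
 0  0  0  0  0
 0  0  0  0  0

Derivation:
Slide up:
col 0: [0, 16, 64, 0, 0] -> [16, 64, 0, 0, 0]
col 1: [0, 4, 0, 16, 4] -> [4, 16, 4, 0, 0]
col 2: [2, 0, 8, 64, 0] -> [2, 8, 64, 0, 0]
col 3: [0, 2, 0, 16, 0] -> [2, 16, 0, 0, 0]
col 4: [2, 0, 0, 0, 0] -> [2, 0, 0, 0, 0]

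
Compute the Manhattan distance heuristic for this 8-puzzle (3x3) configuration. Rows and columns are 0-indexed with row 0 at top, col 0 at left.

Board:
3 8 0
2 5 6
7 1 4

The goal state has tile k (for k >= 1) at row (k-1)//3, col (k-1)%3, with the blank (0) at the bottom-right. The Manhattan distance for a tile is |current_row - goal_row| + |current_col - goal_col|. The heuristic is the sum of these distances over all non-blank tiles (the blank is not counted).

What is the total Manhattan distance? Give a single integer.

Tile 3: at (0,0), goal (0,2), distance |0-0|+|0-2| = 2
Tile 8: at (0,1), goal (2,1), distance |0-2|+|1-1| = 2
Tile 2: at (1,0), goal (0,1), distance |1-0|+|0-1| = 2
Tile 5: at (1,1), goal (1,1), distance |1-1|+|1-1| = 0
Tile 6: at (1,2), goal (1,2), distance |1-1|+|2-2| = 0
Tile 7: at (2,0), goal (2,0), distance |2-2|+|0-0| = 0
Tile 1: at (2,1), goal (0,0), distance |2-0|+|1-0| = 3
Tile 4: at (2,2), goal (1,0), distance |2-1|+|2-0| = 3
Sum: 2 + 2 + 2 + 0 + 0 + 0 + 3 + 3 = 12

Answer: 12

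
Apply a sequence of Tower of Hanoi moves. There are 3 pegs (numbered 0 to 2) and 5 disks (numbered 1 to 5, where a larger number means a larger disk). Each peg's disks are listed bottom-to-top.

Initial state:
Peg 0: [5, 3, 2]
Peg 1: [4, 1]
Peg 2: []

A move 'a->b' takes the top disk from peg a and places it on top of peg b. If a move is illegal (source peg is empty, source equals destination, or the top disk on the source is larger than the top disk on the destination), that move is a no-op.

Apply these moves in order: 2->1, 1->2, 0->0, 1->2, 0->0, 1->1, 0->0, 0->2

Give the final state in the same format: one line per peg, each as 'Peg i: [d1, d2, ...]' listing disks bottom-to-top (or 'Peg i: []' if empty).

Answer: Peg 0: [5, 3, 2]
Peg 1: [4]
Peg 2: [1]

Derivation:
After move 1 (2->1):
Peg 0: [5, 3, 2]
Peg 1: [4, 1]
Peg 2: []

After move 2 (1->2):
Peg 0: [5, 3, 2]
Peg 1: [4]
Peg 2: [1]

After move 3 (0->0):
Peg 0: [5, 3, 2]
Peg 1: [4]
Peg 2: [1]

After move 4 (1->2):
Peg 0: [5, 3, 2]
Peg 1: [4]
Peg 2: [1]

After move 5 (0->0):
Peg 0: [5, 3, 2]
Peg 1: [4]
Peg 2: [1]

After move 6 (1->1):
Peg 0: [5, 3, 2]
Peg 1: [4]
Peg 2: [1]

After move 7 (0->0):
Peg 0: [5, 3, 2]
Peg 1: [4]
Peg 2: [1]

After move 8 (0->2):
Peg 0: [5, 3, 2]
Peg 1: [4]
Peg 2: [1]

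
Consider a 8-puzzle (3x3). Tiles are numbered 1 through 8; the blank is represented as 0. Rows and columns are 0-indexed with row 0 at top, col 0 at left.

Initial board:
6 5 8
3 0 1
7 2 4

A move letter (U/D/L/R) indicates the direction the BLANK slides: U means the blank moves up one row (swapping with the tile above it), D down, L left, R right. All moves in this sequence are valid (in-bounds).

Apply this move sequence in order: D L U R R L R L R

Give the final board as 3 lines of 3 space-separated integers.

Answer: 6 5 8
2 1 0
3 7 4

Derivation:
After move 1 (D):
6 5 8
3 2 1
7 0 4

After move 2 (L):
6 5 8
3 2 1
0 7 4

After move 3 (U):
6 5 8
0 2 1
3 7 4

After move 4 (R):
6 5 8
2 0 1
3 7 4

After move 5 (R):
6 5 8
2 1 0
3 7 4

After move 6 (L):
6 5 8
2 0 1
3 7 4

After move 7 (R):
6 5 8
2 1 0
3 7 4

After move 8 (L):
6 5 8
2 0 1
3 7 4

After move 9 (R):
6 5 8
2 1 0
3 7 4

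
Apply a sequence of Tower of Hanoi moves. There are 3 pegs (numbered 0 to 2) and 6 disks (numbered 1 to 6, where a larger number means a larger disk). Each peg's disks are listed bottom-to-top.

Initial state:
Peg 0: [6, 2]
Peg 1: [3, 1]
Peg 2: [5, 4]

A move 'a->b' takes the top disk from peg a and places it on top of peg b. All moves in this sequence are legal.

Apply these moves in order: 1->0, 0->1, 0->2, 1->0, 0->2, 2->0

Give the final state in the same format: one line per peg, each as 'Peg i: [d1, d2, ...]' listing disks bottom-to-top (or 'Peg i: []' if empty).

After move 1 (1->0):
Peg 0: [6, 2, 1]
Peg 1: [3]
Peg 2: [5, 4]

After move 2 (0->1):
Peg 0: [6, 2]
Peg 1: [3, 1]
Peg 2: [5, 4]

After move 3 (0->2):
Peg 0: [6]
Peg 1: [3, 1]
Peg 2: [5, 4, 2]

After move 4 (1->0):
Peg 0: [6, 1]
Peg 1: [3]
Peg 2: [5, 4, 2]

After move 5 (0->2):
Peg 0: [6]
Peg 1: [3]
Peg 2: [5, 4, 2, 1]

After move 6 (2->0):
Peg 0: [6, 1]
Peg 1: [3]
Peg 2: [5, 4, 2]

Answer: Peg 0: [6, 1]
Peg 1: [3]
Peg 2: [5, 4, 2]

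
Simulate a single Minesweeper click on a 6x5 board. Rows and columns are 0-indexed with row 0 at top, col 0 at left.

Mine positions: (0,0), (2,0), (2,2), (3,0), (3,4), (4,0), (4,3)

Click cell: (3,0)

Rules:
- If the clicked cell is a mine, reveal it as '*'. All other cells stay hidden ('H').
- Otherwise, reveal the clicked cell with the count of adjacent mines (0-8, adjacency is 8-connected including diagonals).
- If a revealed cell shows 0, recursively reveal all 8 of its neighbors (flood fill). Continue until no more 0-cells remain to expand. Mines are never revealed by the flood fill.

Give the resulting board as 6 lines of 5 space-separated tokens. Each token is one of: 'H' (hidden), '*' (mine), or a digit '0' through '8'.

H H H H H
H H H H H
H H H H H
* H H H H
H H H H H
H H H H H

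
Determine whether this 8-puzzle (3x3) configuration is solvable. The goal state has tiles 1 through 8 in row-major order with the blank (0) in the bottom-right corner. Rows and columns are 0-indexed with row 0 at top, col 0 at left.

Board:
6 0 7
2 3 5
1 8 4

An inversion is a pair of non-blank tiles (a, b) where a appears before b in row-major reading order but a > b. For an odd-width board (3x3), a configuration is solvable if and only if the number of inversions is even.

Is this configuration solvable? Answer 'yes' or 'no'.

Answer: no

Derivation:
Inversions (pairs i<j in row-major order where tile[i] > tile[j] > 0): 15
15 is odd, so the puzzle is not solvable.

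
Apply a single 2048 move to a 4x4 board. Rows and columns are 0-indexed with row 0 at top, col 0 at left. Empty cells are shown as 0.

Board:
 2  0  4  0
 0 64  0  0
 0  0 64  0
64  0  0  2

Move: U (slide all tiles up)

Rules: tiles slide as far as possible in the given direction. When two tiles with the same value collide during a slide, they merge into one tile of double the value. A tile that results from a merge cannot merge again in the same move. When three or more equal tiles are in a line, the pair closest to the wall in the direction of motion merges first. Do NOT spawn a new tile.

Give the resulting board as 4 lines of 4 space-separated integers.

Answer:  2 64  4  2
64  0 64  0
 0  0  0  0
 0  0  0  0

Derivation:
Slide up:
col 0: [2, 0, 0, 64] -> [2, 64, 0, 0]
col 1: [0, 64, 0, 0] -> [64, 0, 0, 0]
col 2: [4, 0, 64, 0] -> [4, 64, 0, 0]
col 3: [0, 0, 0, 2] -> [2, 0, 0, 0]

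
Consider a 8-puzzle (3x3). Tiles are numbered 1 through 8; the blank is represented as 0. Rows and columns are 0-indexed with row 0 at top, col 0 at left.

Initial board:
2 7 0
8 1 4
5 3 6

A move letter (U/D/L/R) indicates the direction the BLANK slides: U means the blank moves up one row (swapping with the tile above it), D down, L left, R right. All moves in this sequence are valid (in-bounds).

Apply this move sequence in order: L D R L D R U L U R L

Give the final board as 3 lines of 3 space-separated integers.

After move 1 (L):
2 0 7
8 1 4
5 3 6

After move 2 (D):
2 1 7
8 0 4
5 3 6

After move 3 (R):
2 1 7
8 4 0
5 3 6

After move 4 (L):
2 1 7
8 0 4
5 3 6

After move 5 (D):
2 1 7
8 3 4
5 0 6

After move 6 (R):
2 1 7
8 3 4
5 6 0

After move 7 (U):
2 1 7
8 3 0
5 6 4

After move 8 (L):
2 1 7
8 0 3
5 6 4

After move 9 (U):
2 0 7
8 1 3
5 6 4

After move 10 (R):
2 7 0
8 1 3
5 6 4

After move 11 (L):
2 0 7
8 1 3
5 6 4

Answer: 2 0 7
8 1 3
5 6 4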